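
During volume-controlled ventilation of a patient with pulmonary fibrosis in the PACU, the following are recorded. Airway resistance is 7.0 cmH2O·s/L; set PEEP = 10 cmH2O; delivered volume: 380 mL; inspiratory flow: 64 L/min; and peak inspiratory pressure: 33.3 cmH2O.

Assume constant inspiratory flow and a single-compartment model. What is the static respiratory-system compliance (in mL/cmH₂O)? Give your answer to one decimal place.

Flow: 64 L/min ÷ 60 = 1.0667 L/s.
Equation of motion (constant flow): PIP = Vt/C + R·V̇ + PEEP.
Vt/C = PIP − R·V̇ − PEEP = 33.3 − 7.0×1.0667 − 10 = 33.3 − 7.467 − 10 = 15.833 cmH2O.
C = Vt / 15.833 = 380 / 15.833 = 24.001 mL/cmH2O.

24.0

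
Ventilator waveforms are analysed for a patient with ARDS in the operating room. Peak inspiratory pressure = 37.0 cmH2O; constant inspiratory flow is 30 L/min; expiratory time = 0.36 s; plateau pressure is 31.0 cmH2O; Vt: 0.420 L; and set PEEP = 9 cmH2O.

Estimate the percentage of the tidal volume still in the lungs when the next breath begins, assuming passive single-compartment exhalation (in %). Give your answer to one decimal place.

Flow: 30 L/min ÷ 60 = 0.5 L/s.
R = (PIP − Pplat)/V̇ = (37.0 − 31.0) / 0.5 = 6.0/0.5 = 12.0 cmH2O·s/L.
C = Vt/(Pplat − PEEP) = 420.0 / (31.0 − 9) = 420.0/22.0 = 19.091 mL/cmH2O.
τ = R × C = 12.0 × 0.01909 L/cmH2O = 0.2291 s.
Fraction remaining at end-expiration = e^(−Te/τ) = e^(−0.36/0.2291) = 0.2078 → 20.78%.

20.8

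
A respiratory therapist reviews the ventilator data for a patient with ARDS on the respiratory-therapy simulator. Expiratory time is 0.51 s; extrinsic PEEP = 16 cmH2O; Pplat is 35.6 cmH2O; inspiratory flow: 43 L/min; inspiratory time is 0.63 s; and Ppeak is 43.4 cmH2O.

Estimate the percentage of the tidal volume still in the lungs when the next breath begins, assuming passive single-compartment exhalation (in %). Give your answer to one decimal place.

Flow: 43 L/min ÷ 60 = 0.7167 L/s.
Vt = flow × Ti = 0.7167 L/s × 0.63 s × 1000 mL/L = 451.52 mL.
R = (PIP − Pplat)/V̇ = (43.4 − 35.6) / 0.7167 = 7.8/0.7167 = 10.883 cmH2O·s/L.
C = Vt/(Pplat − PEEP) = 451.52 / (35.6 − 16) = 451.52/19.6 = 23.037 mL/cmH2O.
τ = R × C = 10.883 × 0.02304 L/cmH2O = 0.2507 s.
Fraction remaining at end-expiration = e^(−Te/τ) = e^(−0.51/0.2507) = 0.1308 → 13.08%.

13.1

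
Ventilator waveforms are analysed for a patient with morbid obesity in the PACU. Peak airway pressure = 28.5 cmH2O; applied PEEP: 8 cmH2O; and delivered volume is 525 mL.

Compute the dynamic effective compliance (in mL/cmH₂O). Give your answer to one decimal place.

25.6

Dynamic compliance = Vt / (PIP − PEEP) = 525 / (28.5 − 8) = 525 / 20.5 = 25.61 mL/cmH2O.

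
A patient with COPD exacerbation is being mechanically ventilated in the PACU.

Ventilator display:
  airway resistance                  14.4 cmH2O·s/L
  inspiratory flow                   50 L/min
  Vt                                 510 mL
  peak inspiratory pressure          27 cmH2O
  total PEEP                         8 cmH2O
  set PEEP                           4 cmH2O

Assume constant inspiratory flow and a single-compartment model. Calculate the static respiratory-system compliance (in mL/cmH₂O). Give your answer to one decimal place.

Flow: 50 L/min ÷ 60 = 0.8333 L/s.
Total PEEP = 8 cmH2O (set 4 + intrinsic 4); this is the baseline alveolar pressure.
Equation of motion (constant flow): PIP = Vt/C + R·V̇ + PEEP.
Vt/C = PIP − R·V̇ − PEEP = 27 − 14.4×0.8333 − 8 = 27 − 12.0 − 8 = 7.0 cmH2O.
C = Vt / 7.0 = 510 / 7.0 = 72.857 mL/cmH2O.

72.9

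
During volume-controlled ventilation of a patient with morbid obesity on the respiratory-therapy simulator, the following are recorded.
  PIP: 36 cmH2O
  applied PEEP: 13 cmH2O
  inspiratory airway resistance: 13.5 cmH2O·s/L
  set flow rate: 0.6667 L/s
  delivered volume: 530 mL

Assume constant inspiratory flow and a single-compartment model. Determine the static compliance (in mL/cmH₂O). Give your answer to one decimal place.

Equation of motion (constant flow): PIP = Vt/C + R·V̇ + PEEP.
Vt/C = PIP − R·V̇ − PEEP = 36 − 13.5×0.6667 − 13 = 36 − 9.0 − 13 = 14.0 cmH2O.
C = Vt / 14.0 = 530 / 14.0 = 37.857 mL/cmH2O.

37.9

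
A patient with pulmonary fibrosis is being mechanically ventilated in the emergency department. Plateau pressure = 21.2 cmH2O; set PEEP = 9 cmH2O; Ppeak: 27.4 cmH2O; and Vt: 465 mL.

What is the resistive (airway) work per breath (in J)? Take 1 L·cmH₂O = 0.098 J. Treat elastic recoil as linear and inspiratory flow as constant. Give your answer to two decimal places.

0.28

With constant inspiratory flow the resistive pressure is constant at PIP − Pplat = 27.4 − 21.2 = 6.2 cmH2O, so resistive work = 6.2 × 0.465 = 2.883 L·cmH2O.
× 0.098 J/(L·cmH2O) → 0.2825 J.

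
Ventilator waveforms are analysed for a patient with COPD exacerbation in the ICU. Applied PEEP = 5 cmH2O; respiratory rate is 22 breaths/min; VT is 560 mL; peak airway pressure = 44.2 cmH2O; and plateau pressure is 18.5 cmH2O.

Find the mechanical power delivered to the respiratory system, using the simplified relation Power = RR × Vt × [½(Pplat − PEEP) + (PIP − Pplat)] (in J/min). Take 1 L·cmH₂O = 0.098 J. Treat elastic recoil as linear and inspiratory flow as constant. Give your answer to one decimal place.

Per-breath work = Vt × [½(Pplat−PEEP) + (PIP−Pplat)] = 0.560 × [0.5×13.5 + 25.7] = 0.560 × 32.45 = 18.172 L·cmH2O.
Power = 22 × 18.172 = 399.78 L·cmH2O/min.
× 0.098 J/(L·cmH2O) → 39.178 J/min.

39.2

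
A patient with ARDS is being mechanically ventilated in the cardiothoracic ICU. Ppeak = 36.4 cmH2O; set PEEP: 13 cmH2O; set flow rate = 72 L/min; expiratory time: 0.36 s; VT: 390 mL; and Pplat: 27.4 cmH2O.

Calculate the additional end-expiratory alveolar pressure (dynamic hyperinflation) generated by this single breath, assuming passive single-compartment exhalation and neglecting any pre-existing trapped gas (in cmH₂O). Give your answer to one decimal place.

2.4

Flow: 72 L/min ÷ 60 = 1.2 L/s.
R = (PIP − Pplat)/V̇ = (36.4 − 27.4) / 1.2 = 9.0/1.2 = 7.5 cmH2O·s/L.
C = Vt/(Pplat − PEEP) = 390.0 / (27.4 − 13) = 390.0/14.4 = 27.083 mL/cmH2O.
τ = R × C = 7.5 × 0.02708 L/cmH2O = 0.2031 s.
Fraction remaining = e^(−Te/τ) = e^(−0.36/0.2031) = 0.1699; trapped volume = 390.0 × 0.1699 = 66.261 mL.
Additional alveolar pressure from trapping ≈ V_trapped / C = 66.261 / 27.083 = 2.447 cmH2O.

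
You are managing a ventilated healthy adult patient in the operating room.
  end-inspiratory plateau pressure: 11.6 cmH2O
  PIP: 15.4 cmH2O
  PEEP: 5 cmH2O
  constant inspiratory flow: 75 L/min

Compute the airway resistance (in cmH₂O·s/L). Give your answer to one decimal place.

3.0

Flow: 75 L/min ÷ 60 = 1.25 L/s.
Raw = (PIP − Pplat) / flow = (15.4 − 11.6) / 1.25 = 3.8 / 1.25 = 3.04 cmH2O·s/L.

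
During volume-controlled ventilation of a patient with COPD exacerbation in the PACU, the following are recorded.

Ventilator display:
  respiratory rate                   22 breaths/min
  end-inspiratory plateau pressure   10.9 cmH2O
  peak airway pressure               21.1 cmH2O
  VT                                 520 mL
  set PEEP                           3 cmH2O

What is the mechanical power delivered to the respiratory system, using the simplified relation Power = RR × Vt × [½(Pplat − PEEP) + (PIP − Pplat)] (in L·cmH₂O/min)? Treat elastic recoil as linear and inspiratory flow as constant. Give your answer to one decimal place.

161.9

Per-breath work = Vt × [½(Pplat−PEEP) + (PIP−Pplat)] = 0.520 × [0.5×7.9 + 10.2] = 0.520 × 14.15 = 7.358 L·cmH2O.
Power = 22 × 7.358 = 161.88 L·cmH2O/min.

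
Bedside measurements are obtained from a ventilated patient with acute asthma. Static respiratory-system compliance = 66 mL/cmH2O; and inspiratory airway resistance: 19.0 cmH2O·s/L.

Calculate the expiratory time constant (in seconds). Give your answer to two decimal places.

1.25

τ = R × C = 19.0 × 66 mL/cmH2O = 19.0 × 0.066 L/cmH2O = 1.254 s.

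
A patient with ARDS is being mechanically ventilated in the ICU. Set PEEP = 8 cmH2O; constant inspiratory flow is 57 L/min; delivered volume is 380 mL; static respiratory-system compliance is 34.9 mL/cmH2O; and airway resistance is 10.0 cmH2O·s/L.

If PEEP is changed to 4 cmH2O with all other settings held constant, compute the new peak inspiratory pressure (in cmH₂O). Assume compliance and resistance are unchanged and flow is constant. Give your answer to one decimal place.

Flow: 57 L/min ÷ 60 = 0.95 L/s.
PIP = Vt/C + R·V̇ + PEEP (constant-flow equation of motion).
Only the baseline term changes: ΔPIP = ΔPEEP = 4 − 8 = -4.0 cmH2O.
Original PIP = 380/34.9 + 10.0×0.95 + 8 = 28.388 cmH2O; new PIP = 28.388 + (-4.0) = 24.388 cmH2O.

24.4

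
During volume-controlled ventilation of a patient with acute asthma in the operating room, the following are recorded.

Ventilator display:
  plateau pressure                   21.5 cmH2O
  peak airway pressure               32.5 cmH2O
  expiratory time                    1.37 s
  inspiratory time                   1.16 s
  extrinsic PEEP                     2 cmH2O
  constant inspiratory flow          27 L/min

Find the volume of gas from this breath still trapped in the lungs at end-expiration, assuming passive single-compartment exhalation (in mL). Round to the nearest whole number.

Flow: 27 L/min ÷ 60 = 0.45 L/s.
Vt = flow × Ti = 0.45 L/s × 1.16 s × 1000 mL/L = 522.0 mL.
R = (PIP − Pplat)/V̇ = (32.5 − 21.5) / 0.45 = 11.0/0.45 = 24.444 cmH2O·s/L.
C = Vt/(Pplat − PEEP) = 522.0 / (21.5 − 2) = 522.0/19.5 = 26.769 mL/cmH2O.
τ = R × C = 24.444 × 0.02677 L/cmH2O = 0.6544 s.
Fraction remaining = e^(−Te/τ) = e^(−1.37/0.6544) = 0.1233.
Trapped volume = 522.0 × 0.1233 = 64.363 mL.

64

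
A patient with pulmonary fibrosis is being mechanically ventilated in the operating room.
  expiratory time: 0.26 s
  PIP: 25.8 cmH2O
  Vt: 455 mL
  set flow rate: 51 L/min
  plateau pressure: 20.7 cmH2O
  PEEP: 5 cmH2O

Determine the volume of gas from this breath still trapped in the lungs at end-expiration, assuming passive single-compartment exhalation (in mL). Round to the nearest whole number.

Flow: 51 L/min ÷ 60 = 0.85 L/s.
R = (PIP − Pplat)/V̇ = (25.8 − 20.7) / 0.85 = 5.1/0.85 = 6.0 cmH2O·s/L.
C = Vt/(Pplat − PEEP) = 455.0 / (20.7 − 5) = 455.0/15.7 = 28.981 mL/cmH2O.
τ = R × C = 6.0 × 0.02898 L/cmH2O = 0.1739 s.
Fraction remaining = e^(−Te/τ) = e^(−0.26/0.1739) = 0.2242.
Trapped volume = 455.0 × 0.2242 = 102.01 mL.

102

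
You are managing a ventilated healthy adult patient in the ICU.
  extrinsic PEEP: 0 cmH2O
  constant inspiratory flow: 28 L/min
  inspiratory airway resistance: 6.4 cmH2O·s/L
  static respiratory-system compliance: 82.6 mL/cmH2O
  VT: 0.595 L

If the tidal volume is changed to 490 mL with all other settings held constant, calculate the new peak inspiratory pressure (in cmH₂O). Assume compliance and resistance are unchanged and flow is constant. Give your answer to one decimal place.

Flow: 28 L/min ÷ 60 = 0.4667 L/s.
PIP = Vt/C + R·V̇ + PEEP (constant-flow equation of motion).
Only the elastic term changes: ΔPIP = ΔVt / C = (490 − 595) / 82.6 = -1.271 cmH2O.
Original PIP = 595/82.6 + 6.4×0.4667 + 0 = 10.19 cmH2O; new PIP = 10.19 + (-1.271) = 8.919 cmH2O.

8.9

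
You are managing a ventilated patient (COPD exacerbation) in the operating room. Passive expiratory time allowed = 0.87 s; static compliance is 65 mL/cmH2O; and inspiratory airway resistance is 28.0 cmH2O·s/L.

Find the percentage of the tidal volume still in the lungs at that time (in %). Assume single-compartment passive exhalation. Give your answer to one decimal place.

62.0

τ = R × C = 28.0 × 65 mL/cmH2O = 28.0 × 0.065 L/cmH2O = 1.82 s.
Passive exhalation: V(t)/V₀ = e^(−t/τ) = e^(−0.87/1.82) = 0.62.
Fraction remaining = 0.62 → 62.0%.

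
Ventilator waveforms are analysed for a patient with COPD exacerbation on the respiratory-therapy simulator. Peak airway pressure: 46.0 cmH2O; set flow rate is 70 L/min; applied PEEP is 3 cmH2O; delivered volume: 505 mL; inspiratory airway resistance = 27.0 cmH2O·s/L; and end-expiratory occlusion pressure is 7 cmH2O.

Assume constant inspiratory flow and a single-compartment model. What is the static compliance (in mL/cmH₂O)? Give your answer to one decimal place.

67.3

Flow: 70 L/min ÷ 60 = 1.1667 L/s.
Total PEEP = 7 cmH2O (set 3 + intrinsic 4); this is the baseline alveolar pressure.
Equation of motion (constant flow): PIP = Vt/C + R·V̇ + PEEP.
Vt/C = PIP − R·V̇ − PEEP = 46.0 − 27.0×1.1667 − 7 = 46.0 − 31.501 − 7 = 7.499 cmH2O.
C = Vt / 7.499 = 505 / 7.499 = 67.342 mL/cmH2O.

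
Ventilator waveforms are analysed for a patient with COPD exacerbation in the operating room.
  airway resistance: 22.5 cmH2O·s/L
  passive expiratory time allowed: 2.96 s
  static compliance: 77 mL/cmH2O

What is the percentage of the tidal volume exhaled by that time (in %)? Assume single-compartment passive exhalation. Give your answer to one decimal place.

81.9

τ = R × C = 22.5 × 77 mL/cmH2O = 22.5 × 0.077 L/cmH2O = 1.733 s.
Passive exhalation: V(t)/V₀ = e^(−t/τ) = e^(−2.96/1.733) = 0.1812.
Fraction exhaled = 1 − 0.1812 = 0.8188 → 81.88%.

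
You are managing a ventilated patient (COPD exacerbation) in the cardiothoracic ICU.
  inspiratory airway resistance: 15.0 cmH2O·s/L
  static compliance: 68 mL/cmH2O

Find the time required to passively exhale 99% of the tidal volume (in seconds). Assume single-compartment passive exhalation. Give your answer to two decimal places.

τ = R × C = 15.0 × 68 mL/cmH2O = 15.0 × 0.068 L/cmH2O = 1.02 s.
Exhaled fraction f = 1 − e^(−t/τ) → t = −τ·ln(1 − f) = −1.02·ln(0.01) = 4.697 s.

4.70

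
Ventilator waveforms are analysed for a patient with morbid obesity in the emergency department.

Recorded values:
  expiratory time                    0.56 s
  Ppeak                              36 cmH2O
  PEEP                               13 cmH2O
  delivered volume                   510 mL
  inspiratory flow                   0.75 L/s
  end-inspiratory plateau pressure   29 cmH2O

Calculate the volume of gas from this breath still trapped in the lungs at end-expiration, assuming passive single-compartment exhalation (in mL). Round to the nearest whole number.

R = (PIP − Pplat)/V̇ = (36 − 29) / 0.75 = 7.0/0.75 = 9.333 cmH2O·s/L.
C = Vt/(Pplat − PEEP) = 510.0 / (29 − 13) = 510.0/16.0 = 31.875 mL/cmH2O.
τ = R × C = 9.333 × 0.03188 L/cmH2O = 0.2975 s.
Fraction remaining = e^(−Te/τ) = e^(−0.56/0.2975) = 0.1522.
Trapped volume = 510.0 × 0.1522 = 77.622 mL.

78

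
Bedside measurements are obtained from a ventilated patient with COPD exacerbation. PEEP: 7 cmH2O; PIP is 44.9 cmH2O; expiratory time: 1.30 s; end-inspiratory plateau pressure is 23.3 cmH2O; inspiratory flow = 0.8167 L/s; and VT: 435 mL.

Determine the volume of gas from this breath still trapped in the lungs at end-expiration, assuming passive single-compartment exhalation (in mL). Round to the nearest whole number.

69

R = (PIP − Pplat)/V̇ = (44.9 − 23.3) / 0.8167 = 21.6/0.8167 = 26.448 cmH2O·s/L.
C = Vt/(Pplat − PEEP) = 435.0 / (23.3 − 7) = 435.0/16.3 = 26.687 mL/cmH2O.
τ = R × C = 26.448 × 0.02669 L/cmH2O = 0.7059 s.
Fraction remaining = e^(−Te/τ) = e^(−1.30/0.7059) = 0.1586.
Trapped volume = 435.0 × 0.1586 = 68.991 mL.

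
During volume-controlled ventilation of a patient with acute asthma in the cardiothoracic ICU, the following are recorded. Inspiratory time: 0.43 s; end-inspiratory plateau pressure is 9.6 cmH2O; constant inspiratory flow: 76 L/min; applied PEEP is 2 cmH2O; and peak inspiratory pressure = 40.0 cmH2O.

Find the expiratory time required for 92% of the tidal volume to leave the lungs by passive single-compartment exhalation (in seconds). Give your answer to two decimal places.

Flow: 76 L/min ÷ 60 = 1.2667 L/s.
Vt = flow × Ti = 1.2667 L/s × 0.43 s × 1000 mL/L = 544.68 mL.
R = (PIP − Pplat)/V̇ = (40.0 − 9.6) / 1.2667 = 30.4/1.2667 = 23.999 cmH2O·s/L.
C = Vt/(Pplat − PEEP) = 544.68 / (9.6 − 2) = 544.68/7.6 = 71.668 mL/cmH2O.
τ = R × C = 23.999 × 0.07167 L/cmH2O = 1.72 s.
t = −τ·ln(1 − 0.92) = −1.72·ln(0.08) = 4.344 s.

4.34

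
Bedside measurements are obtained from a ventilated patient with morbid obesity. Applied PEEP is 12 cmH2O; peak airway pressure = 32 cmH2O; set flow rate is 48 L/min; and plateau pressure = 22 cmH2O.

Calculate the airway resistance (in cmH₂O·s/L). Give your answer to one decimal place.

12.5

Flow: 48 L/min ÷ 60 = 0.8 L/s.
Raw = (PIP − Pplat) / flow = (32 − 22) / 0.8 = 10.0 / 0.8 = 12.5 cmH2O·s/L.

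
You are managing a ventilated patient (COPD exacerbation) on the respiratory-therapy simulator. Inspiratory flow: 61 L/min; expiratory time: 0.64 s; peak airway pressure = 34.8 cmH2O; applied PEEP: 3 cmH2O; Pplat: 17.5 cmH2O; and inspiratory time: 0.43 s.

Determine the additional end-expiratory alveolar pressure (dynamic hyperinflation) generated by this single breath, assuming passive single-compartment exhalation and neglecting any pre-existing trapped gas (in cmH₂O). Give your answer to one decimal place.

Flow: 61 L/min ÷ 60 = 1.0167 L/s.
Vt = flow × Ti = 1.0167 L/s × 0.43 s × 1000 mL/L = 437.18 mL.
R = (PIP − Pplat)/V̇ = (34.8 − 17.5) / 1.0167 = 17.3/1.0167 = 17.016 cmH2O·s/L.
C = Vt/(Pplat − PEEP) = 437.18 / (17.5 − 3) = 437.18/14.5 = 30.15 mL/cmH2O.
τ = R × C = 17.016 × 0.03015 L/cmH2O = 0.513 s.
Fraction remaining = e^(−Te/τ) = e^(−0.64/0.513) = 0.2872; trapped volume = 437.18 × 0.2872 = 125.56 mL.
Additional alveolar pressure from trapping ≈ V_trapped / C = 125.56 / 30.15 = 4.165 cmH2O.

4.2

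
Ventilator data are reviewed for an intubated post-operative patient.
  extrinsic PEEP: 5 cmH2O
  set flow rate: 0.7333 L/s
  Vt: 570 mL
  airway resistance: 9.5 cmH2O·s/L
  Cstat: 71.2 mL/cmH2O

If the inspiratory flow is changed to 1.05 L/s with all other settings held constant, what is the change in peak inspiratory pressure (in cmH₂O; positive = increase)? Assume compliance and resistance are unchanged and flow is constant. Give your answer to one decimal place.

PIP = Vt/C + R·V̇ + PEEP (constant-flow equation of motion).
Only the resistive term changes: ΔPIP = R × ΔV̇ = 9.5 × (1.05 − 0.7333) = 9.5 × 0.3167 = 3.009 cmH2O.

3.0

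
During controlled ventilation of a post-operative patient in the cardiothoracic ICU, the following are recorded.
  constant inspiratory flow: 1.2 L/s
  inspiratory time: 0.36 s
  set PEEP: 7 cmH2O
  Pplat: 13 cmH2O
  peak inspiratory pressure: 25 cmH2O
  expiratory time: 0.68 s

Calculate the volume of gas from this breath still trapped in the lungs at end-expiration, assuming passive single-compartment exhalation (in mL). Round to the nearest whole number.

Vt = flow × Ti = 1.2 L/s × 0.36 s × 1000 mL/L = 432.0 mL.
R = (PIP − Pplat)/V̇ = (25 − 13) / 1.2 = 12.0/1.2 = 10.0 cmH2O·s/L.
C = Vt/(Pplat − PEEP) = 432.0 / (13 − 7) = 432.0/6.0 = 72.0 mL/cmH2O.
τ = R × C = 10.0 × 0.072 L/cmH2O = 0.72 s.
Fraction remaining = e^(−Te/τ) = e^(−0.68/0.72) = 0.3889.
Trapped volume = 432.0 × 0.3889 = 168.0 mL.

168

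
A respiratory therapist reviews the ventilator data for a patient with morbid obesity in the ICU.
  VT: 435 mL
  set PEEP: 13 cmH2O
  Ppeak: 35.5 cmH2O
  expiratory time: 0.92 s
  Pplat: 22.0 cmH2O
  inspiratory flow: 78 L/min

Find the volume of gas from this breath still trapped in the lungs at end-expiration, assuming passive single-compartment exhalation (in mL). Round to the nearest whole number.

70

Flow: 78 L/min ÷ 60 = 1.3 L/s.
R = (PIP − Pplat)/V̇ = (35.5 − 22.0) / 1.3 = 13.5/1.3 = 10.385 cmH2O·s/L.
C = Vt/(Pplat − PEEP) = 435.0 / (22.0 − 13) = 435.0/9.0 = 48.333 mL/cmH2O.
τ = R × C = 10.385 × 0.04833 L/cmH2O = 0.5019 s.
Fraction remaining = e^(−Te/τ) = e^(−0.92/0.5019) = 0.1599.
Trapped volume = 435.0 × 0.1599 = 69.557 mL.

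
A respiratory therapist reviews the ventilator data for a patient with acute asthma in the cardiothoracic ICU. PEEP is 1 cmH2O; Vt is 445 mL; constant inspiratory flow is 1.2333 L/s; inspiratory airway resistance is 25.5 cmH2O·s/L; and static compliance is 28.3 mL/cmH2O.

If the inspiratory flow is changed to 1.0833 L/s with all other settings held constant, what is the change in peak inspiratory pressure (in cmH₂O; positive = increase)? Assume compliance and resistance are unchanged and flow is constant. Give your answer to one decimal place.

-3.8

PIP = Vt/C + R·V̇ + PEEP (constant-flow equation of motion).
Only the resistive term changes: ΔPIP = R × ΔV̇ = 25.5 × (1.0833 − 1.2333) = 25.5 × -0.15 = -3.825 cmH2O.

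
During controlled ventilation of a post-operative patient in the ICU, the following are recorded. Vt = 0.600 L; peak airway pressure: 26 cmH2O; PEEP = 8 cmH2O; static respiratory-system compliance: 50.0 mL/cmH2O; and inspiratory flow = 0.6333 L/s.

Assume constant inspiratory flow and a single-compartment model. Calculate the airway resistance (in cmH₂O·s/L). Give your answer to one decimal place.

Equation of motion (constant flow): PIP = Vt/C + R·V̇ + PEEP.
R·V̇ = PIP − Vt/C − PEEP = 26 − 600/50.0 − 8 = 26 − 12.0 − 8 = 6.0 cmH2O.
R = 6.0 / 0.6333 = 9.474 cmH2O·s/L.

9.5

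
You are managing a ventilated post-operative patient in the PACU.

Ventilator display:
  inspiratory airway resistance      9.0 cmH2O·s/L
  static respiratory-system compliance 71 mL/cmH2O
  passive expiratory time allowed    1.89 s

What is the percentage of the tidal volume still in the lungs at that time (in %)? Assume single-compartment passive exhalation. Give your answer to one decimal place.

τ = R × C = 9.0 × 71 mL/cmH2O = 9.0 × 0.071 L/cmH2O = 0.639 s.
Passive exhalation: V(t)/V₀ = e^(−t/τ) = e^(−1.89/0.639) = 0.05194.
Fraction remaining = 0.05194 → 5.194%.

5.2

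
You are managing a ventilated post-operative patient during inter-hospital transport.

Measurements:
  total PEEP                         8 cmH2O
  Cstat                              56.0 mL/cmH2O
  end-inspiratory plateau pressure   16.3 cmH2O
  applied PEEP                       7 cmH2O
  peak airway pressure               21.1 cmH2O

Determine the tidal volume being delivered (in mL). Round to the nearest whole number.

465

End-expiratory occlusion gives total PEEP = 8 cmH2O (intrinsic PEEP = 8 − 7 = 1). Use total PEEP for the elastic gradient.
Vt = Cstat × (Pplat − PEEPtotal) = 56.0 × (16.3 − 8) = 56.0 × 8.3 = 464.8 mL.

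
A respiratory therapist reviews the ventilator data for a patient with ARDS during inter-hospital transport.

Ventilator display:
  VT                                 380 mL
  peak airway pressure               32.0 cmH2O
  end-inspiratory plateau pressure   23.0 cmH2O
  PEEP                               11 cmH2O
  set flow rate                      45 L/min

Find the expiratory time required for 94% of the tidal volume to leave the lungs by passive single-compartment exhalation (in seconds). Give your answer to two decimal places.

1.07

Flow: 45 L/min ÷ 60 = 0.75 L/s.
R = (PIP − Pplat)/V̇ = (32.0 − 23.0) / 0.75 = 9.0/0.75 = 12.0 cmH2O·s/L.
C = Vt/(Pplat − PEEP) = 380.0 / (23.0 − 11) = 380.0/12.0 = 31.667 mL/cmH2O.
τ = R × C = 12.0 × 0.03167 L/cmH2O = 0.38 s.
t = −τ·ln(1 − 0.94) = −0.38·ln(0.06) = 1.069 s.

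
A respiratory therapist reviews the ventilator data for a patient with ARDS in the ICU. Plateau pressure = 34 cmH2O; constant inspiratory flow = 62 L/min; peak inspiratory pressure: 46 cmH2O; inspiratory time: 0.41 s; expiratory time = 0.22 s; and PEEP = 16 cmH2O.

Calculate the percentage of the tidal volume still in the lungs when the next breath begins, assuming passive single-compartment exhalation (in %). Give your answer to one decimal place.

Flow: 62 L/min ÷ 60 = 1.0333 L/s.
Vt = flow × Ti = 1.0333 L/s × 0.41 s × 1000 mL/L = 423.65 mL.
R = (PIP − Pplat)/V̇ = (46 − 34) / 1.0333 = 12.0/1.0333 = 11.613 cmH2O·s/L.
C = Vt/(Pplat − PEEP) = 423.65 / (34 − 16) = 423.65/18.0 = 23.536 mL/cmH2O.
τ = R × C = 11.613 × 0.02354 L/cmH2O = 0.2734 s.
Fraction remaining at end-expiration = e^(−Te/τ) = e^(−0.22/0.2734) = 0.4472 → 44.72%.

44.7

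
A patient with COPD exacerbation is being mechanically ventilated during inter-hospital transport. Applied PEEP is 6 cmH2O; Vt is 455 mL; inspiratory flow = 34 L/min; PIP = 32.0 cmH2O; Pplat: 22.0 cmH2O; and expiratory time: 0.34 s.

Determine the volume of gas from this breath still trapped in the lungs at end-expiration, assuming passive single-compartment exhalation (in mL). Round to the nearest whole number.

Flow: 34 L/min ÷ 60 = 0.5667 L/s.
R = (PIP − Pplat)/V̇ = (32.0 − 22.0) / 0.5667 = 10.0/0.5667 = 17.646 cmH2O·s/L.
C = Vt/(Pplat − PEEP) = 455.0 / (22.0 − 6) = 455.0/16.0 = 28.438 mL/cmH2O.
τ = R × C = 17.646 × 0.02844 L/cmH2O = 0.5019 s.
Fraction remaining = e^(−Te/τ) = e^(−0.34/0.5019) = 0.5079.
Trapped volume = 455.0 × 0.5079 = 231.09 mL.

231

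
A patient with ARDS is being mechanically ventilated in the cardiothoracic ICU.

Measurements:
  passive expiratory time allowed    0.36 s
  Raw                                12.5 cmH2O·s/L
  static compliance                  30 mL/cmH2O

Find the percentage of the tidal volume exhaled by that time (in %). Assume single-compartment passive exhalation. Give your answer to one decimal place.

τ = R × C = 12.5 × 30 mL/cmH2O = 12.5 × 0.030 L/cmH2O = 0.375 s.
Passive exhalation: V(t)/V₀ = e^(−t/τ) = e^(−0.36/0.375) = 0.3829.
Fraction exhaled = 1 − 0.3829 = 0.6171 → 61.71%.

61.7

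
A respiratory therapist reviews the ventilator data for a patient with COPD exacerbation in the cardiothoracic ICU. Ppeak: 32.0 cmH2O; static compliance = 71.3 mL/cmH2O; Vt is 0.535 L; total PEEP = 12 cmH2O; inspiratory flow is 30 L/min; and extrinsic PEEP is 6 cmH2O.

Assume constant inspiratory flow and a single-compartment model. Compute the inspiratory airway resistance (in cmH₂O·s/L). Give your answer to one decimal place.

25.0

Flow: 30 L/min ÷ 60 = 0.5 L/s.
Total PEEP = 12 cmH2O (set 6 + intrinsic 6); this is the baseline alveolar pressure.
Equation of motion (constant flow): PIP = Vt/C + R·V̇ + PEEP.
R·V̇ = PIP − Vt/C − PEEP = 32.0 − 535/71.3 − 12 = 32.0 − 7.504 − 12 = 12.496 cmH2O.
R = 12.496 / 0.5 = 24.992 cmH2O·s/L.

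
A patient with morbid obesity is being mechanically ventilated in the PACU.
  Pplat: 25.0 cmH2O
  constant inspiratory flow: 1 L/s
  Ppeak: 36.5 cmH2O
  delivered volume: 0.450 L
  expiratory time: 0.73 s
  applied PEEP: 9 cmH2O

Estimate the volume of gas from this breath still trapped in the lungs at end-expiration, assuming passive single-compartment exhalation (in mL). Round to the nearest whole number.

47

R = (PIP − Pplat)/V̇ = (36.5 − 25.0) / 1 = 11.5/1 = 11.5 cmH2O·s/L.
C = Vt/(Pplat − PEEP) = 450.0 / (25.0 − 9) = 450.0/16.0 = 28.125 mL/cmH2O.
τ = R × C = 11.5 × 0.02813 L/cmH2O = 0.3235 s.
Fraction remaining = e^(−Te/τ) = e^(−0.73/0.3235) = 0.1047.
Trapped volume = 450.0 × 0.1047 = 47.115 mL.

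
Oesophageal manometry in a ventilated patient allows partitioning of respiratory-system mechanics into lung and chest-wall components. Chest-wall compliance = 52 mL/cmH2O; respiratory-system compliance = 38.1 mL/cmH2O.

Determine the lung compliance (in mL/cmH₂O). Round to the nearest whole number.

143

1/CL = 1/Crs − 1/Ccw.
1/CL = 1/38.1 − 1/52 = 0.007016.
CL = 142.53 mL/cmH2O.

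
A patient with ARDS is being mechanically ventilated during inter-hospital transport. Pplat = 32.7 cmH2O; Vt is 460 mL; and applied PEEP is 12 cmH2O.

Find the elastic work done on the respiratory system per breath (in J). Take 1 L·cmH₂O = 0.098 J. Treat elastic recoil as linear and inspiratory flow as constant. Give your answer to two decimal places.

0.47

Elastic work ≈ ½ × (Pplat − PEEP) × Vt = 0.5 × (32.7 − 12) × 0.460 L = 0.5 × 20.7 × 0.460 = 4.761 L·cmH2O.
× 0.098 J/(L·cmH2O) → 0.4666 J.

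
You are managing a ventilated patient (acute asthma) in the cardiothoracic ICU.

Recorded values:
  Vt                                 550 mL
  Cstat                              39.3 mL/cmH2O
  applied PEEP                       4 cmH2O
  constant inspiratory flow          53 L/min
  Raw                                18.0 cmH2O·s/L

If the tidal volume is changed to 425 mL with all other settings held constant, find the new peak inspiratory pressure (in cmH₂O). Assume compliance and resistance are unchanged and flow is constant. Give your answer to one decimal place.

Flow: 53 L/min ÷ 60 = 0.8833 L/s.
PIP = Vt/C + R·V̇ + PEEP (constant-flow equation of motion).
Only the elastic term changes: ΔPIP = ΔVt / C = (425 − 550) / 39.3 = -3.181 cmH2O.
Original PIP = 550/39.3 + 18.0×0.8833 + 4 = 33.894 cmH2O; new PIP = 33.894 + (-3.181) = 30.713 cmH2O.

30.7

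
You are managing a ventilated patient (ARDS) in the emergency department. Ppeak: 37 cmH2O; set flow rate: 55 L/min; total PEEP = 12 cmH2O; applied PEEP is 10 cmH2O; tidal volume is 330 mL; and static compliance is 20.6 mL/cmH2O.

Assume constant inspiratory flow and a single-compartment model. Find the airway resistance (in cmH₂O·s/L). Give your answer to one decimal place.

Flow: 55 L/min ÷ 60 = 0.9167 L/s.
Total PEEP = 12 cmH2O (set 10 + intrinsic 2); this is the baseline alveolar pressure.
Equation of motion (constant flow): PIP = Vt/C + R·V̇ + PEEP.
R·V̇ = PIP − Vt/C − PEEP = 37 − 330/20.6 − 12 = 37 − 16.019 − 12 = 8.981 cmH2O.
R = 8.981 / 0.9167 = 9.797 cmH2O·s/L.

9.8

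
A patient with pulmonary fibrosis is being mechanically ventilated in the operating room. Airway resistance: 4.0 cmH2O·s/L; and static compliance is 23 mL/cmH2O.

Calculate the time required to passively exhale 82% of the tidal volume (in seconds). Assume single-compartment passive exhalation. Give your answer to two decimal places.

τ = R × C = 4.0 × 23 mL/cmH2O = 4.0 × 0.023 L/cmH2O = 0.092 s.
Exhaled fraction f = 1 − e^(−t/τ) → t = −τ·ln(1 − f) = −0.092·ln(0.18) = 0.1578 s.

0.16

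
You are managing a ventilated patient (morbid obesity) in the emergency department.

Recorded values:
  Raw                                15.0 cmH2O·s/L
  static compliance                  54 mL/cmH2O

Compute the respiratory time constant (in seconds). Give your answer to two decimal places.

0.81

τ = R × C = 15.0 × 54 mL/cmH2O = 15.0 × 0.054 L/cmH2O = 0.81 s.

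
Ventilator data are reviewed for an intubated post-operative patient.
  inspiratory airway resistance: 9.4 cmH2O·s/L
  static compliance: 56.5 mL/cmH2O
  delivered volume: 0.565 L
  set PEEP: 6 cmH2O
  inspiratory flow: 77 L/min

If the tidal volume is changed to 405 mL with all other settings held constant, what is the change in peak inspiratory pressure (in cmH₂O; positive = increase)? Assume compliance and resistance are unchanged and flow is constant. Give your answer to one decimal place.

-2.8

PIP = Vt/C + R·V̇ + PEEP (constant-flow equation of motion).
Only the elastic term changes: ΔPIP = ΔVt / C = (405 − 565) / 56.5 = -2.832 cmH2O.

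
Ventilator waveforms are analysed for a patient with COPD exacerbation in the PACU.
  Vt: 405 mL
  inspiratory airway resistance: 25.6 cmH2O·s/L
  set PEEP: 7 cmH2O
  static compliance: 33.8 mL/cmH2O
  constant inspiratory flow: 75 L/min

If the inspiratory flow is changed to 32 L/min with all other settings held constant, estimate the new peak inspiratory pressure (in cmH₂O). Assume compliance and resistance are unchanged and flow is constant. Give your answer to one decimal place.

32.6

Flow: 75 L/min ÷ 60 = 1.25 L/s.
New flow: 32 L/min ÷ 60 = 0.5333 L/s.
PIP = Vt/C + R·V̇ + PEEP (constant-flow equation of motion).
Only the resistive term changes: ΔPIP = R × ΔV̇ = 25.6 × (0.5333 − 1.25) = 25.6 × -0.7167 = -18.348 cmH2O.
Original PIP = 405/33.8 + 25.6×1.25 + 7 = 50.982 cmH2O; new PIP = 50.982 + (-18.348) = 32.634 cmH2O.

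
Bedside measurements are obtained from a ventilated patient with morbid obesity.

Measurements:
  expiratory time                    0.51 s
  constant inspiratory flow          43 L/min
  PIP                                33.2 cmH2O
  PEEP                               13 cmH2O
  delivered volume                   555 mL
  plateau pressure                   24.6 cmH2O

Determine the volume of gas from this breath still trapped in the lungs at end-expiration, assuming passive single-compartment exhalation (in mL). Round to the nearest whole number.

228

Flow: 43 L/min ÷ 60 = 0.7167 L/s.
R = (PIP − Pplat)/V̇ = (33.2 − 24.6) / 0.7167 = 8.6/0.7167 = 11.999 cmH2O·s/L.
C = Vt/(Pplat − PEEP) = 555.0 / (24.6 − 13) = 555.0/11.6 = 47.845 mL/cmH2O.
τ = R × C = 11.999 × 0.04785 L/cmH2O = 0.5742 s.
Fraction remaining = e^(−Te/τ) = e^(−0.51/0.5742) = 0.4114.
Trapped volume = 555.0 × 0.4114 = 228.33 mL.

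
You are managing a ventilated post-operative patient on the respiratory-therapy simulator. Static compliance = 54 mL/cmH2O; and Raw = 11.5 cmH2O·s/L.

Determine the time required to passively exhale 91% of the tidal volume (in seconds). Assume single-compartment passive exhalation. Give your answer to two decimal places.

1.50

τ = R × C = 11.5 × 54 mL/cmH2O = 11.5 × 0.054 L/cmH2O = 0.621 s.
Exhaled fraction f = 1 − e^(−t/τ) → t = −τ·ln(1 − f) = −0.621·ln(0.09) = 1.495 s.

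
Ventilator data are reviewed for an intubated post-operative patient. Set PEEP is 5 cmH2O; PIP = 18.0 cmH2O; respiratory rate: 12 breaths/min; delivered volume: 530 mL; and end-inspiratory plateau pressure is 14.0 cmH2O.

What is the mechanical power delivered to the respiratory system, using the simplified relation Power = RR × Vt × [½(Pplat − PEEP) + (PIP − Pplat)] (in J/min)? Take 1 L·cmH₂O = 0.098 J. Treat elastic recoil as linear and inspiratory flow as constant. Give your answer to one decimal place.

5.3

Per-breath work = Vt × [½(Pplat−PEEP) + (PIP−Pplat)] = 0.530 × [0.5×9.0 + 4.0] = 0.530 × 8.5 = 4.505 L·cmH2O.
Power = 12 × 4.505 = 54.06 L·cmH2O/min.
× 0.098 J/(L·cmH2O) → 5.298 J/min.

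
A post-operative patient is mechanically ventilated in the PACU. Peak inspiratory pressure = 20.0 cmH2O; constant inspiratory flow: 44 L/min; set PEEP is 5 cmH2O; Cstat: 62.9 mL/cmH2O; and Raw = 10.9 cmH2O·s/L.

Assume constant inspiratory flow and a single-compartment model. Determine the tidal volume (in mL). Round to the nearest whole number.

441

Flow: 44 L/min ÷ 60 = 0.7333 L/s.
Equation of motion (constant flow): PIP = Vt/C + R·V̇ + PEEP.
Vt/C = PIP − R·V̇ − PEEP = 20.0 − 7.993 − 5 = 7.007 cmH2O.
Vt = C × 7.007 = 62.9 × 7.007 = 440.74 mL.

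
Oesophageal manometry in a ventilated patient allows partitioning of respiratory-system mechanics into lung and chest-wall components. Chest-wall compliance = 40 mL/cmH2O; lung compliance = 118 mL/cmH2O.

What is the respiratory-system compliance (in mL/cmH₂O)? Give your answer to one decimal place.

29.9

Lung and chest wall are elastances in series: 1/Crs = 1/CL + 1/Ccw.
1/Crs = 1/118 + 1/40 = 0.03347.
Crs = 29.878 mL/cmH2O.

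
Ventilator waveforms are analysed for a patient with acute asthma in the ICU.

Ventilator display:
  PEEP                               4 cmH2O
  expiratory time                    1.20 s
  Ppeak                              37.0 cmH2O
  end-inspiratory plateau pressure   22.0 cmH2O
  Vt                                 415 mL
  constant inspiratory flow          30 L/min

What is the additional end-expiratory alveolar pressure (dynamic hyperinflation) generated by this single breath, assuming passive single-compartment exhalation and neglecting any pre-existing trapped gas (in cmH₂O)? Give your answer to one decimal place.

3.2

Flow: 30 L/min ÷ 60 = 0.5 L/s.
R = (PIP − Pplat)/V̇ = (37.0 − 22.0) / 0.5 = 15.0/0.5 = 30.0 cmH2O·s/L.
C = Vt/(Pplat − PEEP) = 415.0 / (22.0 − 4) = 415.0/18.0 = 23.056 mL/cmH2O.
τ = R × C = 30.0 × 0.02306 L/cmH2O = 0.6918 s.
Fraction remaining = e^(−Te/τ) = e^(−1.20/0.6918) = 0.1765; trapped volume = 415.0 × 0.1765 = 73.248 mL.
Additional alveolar pressure from trapping ≈ V_trapped / C = 73.248 / 23.056 = 3.177 cmH2O.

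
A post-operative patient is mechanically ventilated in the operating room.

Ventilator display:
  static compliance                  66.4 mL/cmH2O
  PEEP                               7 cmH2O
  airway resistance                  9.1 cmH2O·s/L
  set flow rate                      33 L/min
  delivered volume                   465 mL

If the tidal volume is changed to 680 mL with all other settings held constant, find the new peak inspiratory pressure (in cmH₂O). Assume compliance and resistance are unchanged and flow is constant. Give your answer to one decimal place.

Flow: 33 L/min ÷ 60 = 0.55 L/s.
PIP = Vt/C + R·V̇ + PEEP (constant-flow equation of motion).
Only the elastic term changes: ΔPIP = ΔVt / C = (680 − 465) / 66.4 = 3.238 cmH2O.
Original PIP = 465/66.4 + 9.1×0.55 + 7 = 19.008 cmH2O; new PIP = 19.008 + (3.238) = 22.246 cmH2O.

22.2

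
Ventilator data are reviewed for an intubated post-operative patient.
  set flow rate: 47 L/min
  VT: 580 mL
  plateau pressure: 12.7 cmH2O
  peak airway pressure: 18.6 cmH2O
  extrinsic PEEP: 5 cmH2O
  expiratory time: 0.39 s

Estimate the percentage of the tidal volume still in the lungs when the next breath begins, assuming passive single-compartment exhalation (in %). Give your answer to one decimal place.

Flow: 47 L/min ÷ 60 = 0.7833 L/s.
R = (PIP − Pplat)/V̇ = (18.6 − 12.7) / 0.7833 = 5.9/0.7833 = 7.532 cmH2O·s/L.
C = Vt/(Pplat − PEEP) = 580.0 / (12.7 − 5) = 580.0/7.7 = 75.325 mL/cmH2O.
τ = R × C = 7.532 × 0.07533 L/cmH2O = 0.5674 s.
Fraction remaining at end-expiration = e^(−Te/τ) = e^(−0.39/0.5674) = 0.5029 → 50.29%.

50.3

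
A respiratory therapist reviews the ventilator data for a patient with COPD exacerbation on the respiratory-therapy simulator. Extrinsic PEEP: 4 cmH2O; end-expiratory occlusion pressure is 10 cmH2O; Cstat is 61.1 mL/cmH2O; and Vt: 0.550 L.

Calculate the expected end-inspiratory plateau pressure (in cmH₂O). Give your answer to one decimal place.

End-expiratory occlusion gives total PEEP = 10 cmH2O (intrinsic PEEP = 10 − 4 = 6). Use total PEEP for the elastic gradient.
Pplat = PEEPtotal + Vt / Cstat = 10 + 550 / 61.1 = 10 + 9.002 = 19.002 cmH2O.

19.0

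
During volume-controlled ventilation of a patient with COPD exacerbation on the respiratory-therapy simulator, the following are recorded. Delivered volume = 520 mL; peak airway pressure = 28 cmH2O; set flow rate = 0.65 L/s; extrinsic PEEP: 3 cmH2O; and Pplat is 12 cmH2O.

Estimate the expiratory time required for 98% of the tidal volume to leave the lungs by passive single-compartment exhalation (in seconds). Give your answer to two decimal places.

R = (PIP − Pplat)/V̇ = (28 − 12) / 0.65 = 16.0/0.65 = 24.615 cmH2O·s/L.
C = Vt/(Pplat − PEEP) = 520.0 / (12 − 3) = 520.0/9.0 = 57.778 mL/cmH2O.
τ = R × C = 24.615 × 0.05778 L/cmH2O = 1.422 s.
t = −τ·ln(1 − 0.98) = −1.422·ln(0.02) = 5.563 s.

5.56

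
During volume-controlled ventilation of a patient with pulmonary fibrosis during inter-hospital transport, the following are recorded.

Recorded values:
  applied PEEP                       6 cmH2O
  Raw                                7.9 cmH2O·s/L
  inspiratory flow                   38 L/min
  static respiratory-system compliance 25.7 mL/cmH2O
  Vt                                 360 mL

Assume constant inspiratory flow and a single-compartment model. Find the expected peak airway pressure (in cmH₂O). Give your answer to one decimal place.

Flow: 38 L/min ÷ 60 = 0.6333 L/s.
Equation of motion (constant flow): PIP = Vt/C + R·V̇ + PEEP.
PIP = 360/25.7 + 7.9×0.6333 + 6 = 14.008 + 5.003 + 6 = 25.011 cmH2O.

25.0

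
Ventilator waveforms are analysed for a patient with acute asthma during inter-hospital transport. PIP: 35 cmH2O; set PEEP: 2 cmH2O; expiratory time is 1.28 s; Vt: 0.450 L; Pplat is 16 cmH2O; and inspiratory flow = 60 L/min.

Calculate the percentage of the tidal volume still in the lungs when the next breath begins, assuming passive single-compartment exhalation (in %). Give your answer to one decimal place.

12.3

Flow: 60 L/min ÷ 60 = 1 L/s.
R = (PIP − Pplat)/V̇ = (35 − 16) / 1 = 19.0/1 = 19.0 cmH2O·s/L.
C = Vt/(Pplat − PEEP) = 450.0 / (16 − 2) = 450.0/14.0 = 32.143 mL/cmH2O.
τ = R × C = 19.0 × 0.03214 L/cmH2O = 0.6107 s.
Fraction remaining at end-expiration = e^(−Te/τ) = e^(−1.28/0.6107) = 0.123 → 12.3%.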